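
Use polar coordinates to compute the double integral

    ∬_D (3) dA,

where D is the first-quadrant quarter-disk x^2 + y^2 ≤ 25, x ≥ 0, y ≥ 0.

The region D is 0 ≤ r ≤ 5, 0 ≤ θ ≤ π/2 in polar coordinates, where x = r cos(θ), y = r sin(θ), and dA = r dr dθ.

Under the substitution, the integrand becomes 3, so

    ∬_D (3) dA = ∫_{0}^{π/2} ∫_{0}^{5} (3) · r dr dθ.

Inner integral (in r): ∫_{0}^{5} (3) · r dr = 75/2.

Outer integral (in θ): ∫_{0}^{π/2} (75/2) dθ = 75π/4.

Therefore ∬_D (3) dA = 75π/4.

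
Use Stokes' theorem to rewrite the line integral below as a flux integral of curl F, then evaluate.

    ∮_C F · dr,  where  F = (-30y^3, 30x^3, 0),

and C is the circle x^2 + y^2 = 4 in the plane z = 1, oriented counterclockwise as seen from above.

Let S be the flat disk x^2 + y^2 ≤ 4 in the plane z = 1, with upward unit normal n̂ = ẑ. By Stokes' theorem,

    ∮_C F · dr = ∬_S (∇ × F) · n̂ dS = ∬_D (curl F)_z dA,

where D is the disk x^2 + y^2 ≤ 4.

Compute the curl of F = (-30y^3, 30x^3, 0):
    (∇ × F)_x = ∂F_z/∂y - ∂F_y/∂z = 0,
    (∇ × F)_y = ∂F_x/∂z - ∂F_z/∂x = 0,
    (∇ × F)_z = ∂F_y/∂x - ∂F_x/∂y = 90x^2 + 90y^2.

On z = 1, (curl F)_z = 90x^2 + 90y^2.

Convert to polar (x = r cos θ, y = r sin θ, dA = r dr dθ); the integrand becomes 90r^2, so

    ∬_D (curl F)_z dA = ∫_0^{2π} ∫_0^{2} (90r^2) · r dr dθ.

Inner (r from 0 to 2): 360.
Outer (θ from 0 to 2π): 720π.

Therefore ∮_C F · dr = 720π.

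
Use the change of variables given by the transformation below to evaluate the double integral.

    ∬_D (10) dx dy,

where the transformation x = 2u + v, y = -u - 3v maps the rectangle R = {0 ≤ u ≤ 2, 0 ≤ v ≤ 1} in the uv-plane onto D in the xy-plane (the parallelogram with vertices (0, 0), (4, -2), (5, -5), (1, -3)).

Compute the Jacobian determinant of (x, y) with respect to (u, v):

    ∂(x,y)/∂(u,v) = | 2  1 | = (2)(-3) - (1)(-1) = -5.
                   | -1  -3 |

Its absolute value is |J| = 5 (the area scaling factor).

Substituting x = 2u + v, y = -u - 3v into the integrand,

    10 → 10,

so the integral becomes

    ∬_R (10) · |J| du dv = ∫_0^2 ∫_0^1 (50) dv du.

Inner (v): 50.
Outer (u): 100.

Therefore ∬_D (10) dx dy = 100.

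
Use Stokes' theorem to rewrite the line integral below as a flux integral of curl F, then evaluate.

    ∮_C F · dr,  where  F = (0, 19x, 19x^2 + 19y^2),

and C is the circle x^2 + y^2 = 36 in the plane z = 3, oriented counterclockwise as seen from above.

Let S be the flat disk x^2 + y^2 ≤ 36 in the plane z = 3, with upward unit normal n̂ = ẑ. By Stokes' theorem,

    ∮_C F · dr = ∬_S (∇ × F) · n̂ dS = ∬_D (curl F)_z dA,

where D is the disk x^2 + y^2 ≤ 36.

Compute the curl of F = (0, 19x, 19x^2 + 19y^2):
    (∇ × F)_x = ∂F_z/∂y - ∂F_y/∂z = 38y,
    (∇ × F)_y = ∂F_x/∂z - ∂F_z/∂x = -38x,
    (∇ × F)_z = ∂F_y/∂x - ∂F_x/∂y = 19.

On z = 3, (curl F)_z = 19.

Convert to polar (x = r cos θ, y = r sin θ, dA = r dr dθ); the integrand becomes 19, so

    ∬_D (curl F)_z dA = ∫_0^{2π} ∫_0^{6} (19) · r dr dθ.

Inner (r from 0 to 6): 342.
Outer (θ from 0 to 2π): 684π.

Therefore ∮_C F · dr = 684π.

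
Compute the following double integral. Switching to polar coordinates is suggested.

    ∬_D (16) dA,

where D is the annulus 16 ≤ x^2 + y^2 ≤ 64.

The region D is 4 ≤ r ≤ 8, 0 ≤ θ ≤ 2π in polar coordinates, where x = r cos(θ), y = r sin(θ), and dA = r dr dθ.

Under the substitution, the integrand becomes 16, so

    ∬_D (16) dA = ∫_{0}^{2π} ∫_{4}^{8} (16) · r dr dθ.

Inner integral (in r): ∫_{4}^{8} (16) · r dr = 384.

Outer integral (in θ): ∫_{0}^{2π} (384) dθ = 768π.

Therefore ∬_D (16) dA = 768π.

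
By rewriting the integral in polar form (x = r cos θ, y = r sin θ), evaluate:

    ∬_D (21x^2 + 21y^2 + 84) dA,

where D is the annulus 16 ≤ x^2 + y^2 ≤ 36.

The region D is 4 ≤ r ≤ 6, 0 ≤ θ ≤ 2π in polar coordinates, where x = r cos(θ), y = r sin(θ), and dA = r dr dθ.

Under the substitution, the integrand becomes 21r^2 + 84, so

    ∬_D (21x^2 + 21y^2 + 84) dA = ∫_{0}^{2π} ∫_{4}^{6} (21r^2 + 84) · r dr dθ.

Inner integral (in r): ∫_{4}^{6} (21r^2 + 84) · r dr = 6300.

Outer integral (in θ): ∫_{0}^{2π} (6300) dθ = 12600π.

Therefore ∬_D (21x^2 + 21y^2 + 84) dA = 12600π.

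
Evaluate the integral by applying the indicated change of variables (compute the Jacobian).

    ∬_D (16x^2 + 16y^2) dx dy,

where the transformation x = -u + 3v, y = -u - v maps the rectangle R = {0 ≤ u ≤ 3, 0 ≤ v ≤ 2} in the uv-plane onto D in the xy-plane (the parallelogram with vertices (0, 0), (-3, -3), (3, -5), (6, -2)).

Compute the Jacobian determinant of (x, y) with respect to (u, v):

    ∂(x,y)/∂(u,v) = | -1  3 | = (-1)(-1) - (3)(-1) = 4.
                   | -1  -1 |

Its absolute value is |J| = 4 (the area scaling factor).

Substituting x = -u + 3v, y = -u - v into the integrand,

    16x^2 + 16y^2 → 32u^2 - 64u v + 160v^2,

so the integral becomes

    ∬_R (32u^2 - 64u v + 160v^2) · |J| du dv = ∫_0^3 ∫_0^2 (128u^2 - 256u v + 640v^2) dv du.

Inner (v): 256u^2 - 512u + 5120/3.
Outer (u): 5120.

Therefore ∬_D (16x^2 + 16y^2) dx dy = 5120.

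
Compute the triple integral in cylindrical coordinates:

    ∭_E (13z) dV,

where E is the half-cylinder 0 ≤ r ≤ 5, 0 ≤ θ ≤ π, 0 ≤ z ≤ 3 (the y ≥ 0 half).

In cylindrical coordinates, x = r cos(θ), y = r sin(θ), z = z, and dV = r dr dθ dz.

The integrand becomes 13z, so

    ∭_E (13z) dV = ∫_{0}^{π} ∫_{0}^{5} ∫_{0}^{3} (13z) · r dz dr dθ.

Inner (z): 117r/2.
Middle (r from 0 to 5): 2925/4.
Outer (θ): 2925π/4.

Therefore the triple integral equals 2925π/4.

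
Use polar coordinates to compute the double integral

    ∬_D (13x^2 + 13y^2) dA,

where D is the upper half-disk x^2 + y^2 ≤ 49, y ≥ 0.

The region D is 0 ≤ r ≤ 7, 0 ≤ θ ≤ π in polar coordinates, where x = r cos(θ), y = r sin(θ), and dA = r dr dθ.

Under the substitution, the integrand becomes 13r^2, so

    ∬_D (13x^2 + 13y^2) dA = ∫_{0}^{π} ∫_{0}^{7} (13r^2) · r dr dθ.

Inner integral (in r): ∫_{0}^{7} (13r^2) · r dr = 31213/4.

Outer integral (in θ): ∫_{0}^{π} (31213/4) dθ = 31213π/4.

Therefore ∬_D (13x^2 + 13y^2) dA = 31213π/4.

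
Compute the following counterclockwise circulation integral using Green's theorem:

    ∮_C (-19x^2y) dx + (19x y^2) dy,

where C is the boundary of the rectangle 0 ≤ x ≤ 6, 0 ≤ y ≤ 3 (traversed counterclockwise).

Green's theorem converts the closed line integral into a double integral over the enclosed region D:

    ∮_C P dx + Q dy = ∬_D (∂Q/∂x - ∂P/∂y) dA.

Here P = -19x^2y, Q = 19x y^2, so

    ∂Q/∂x = 19y^2,    ∂P/∂y = -19x^2,
    ∂Q/∂x - ∂P/∂y = 19x^2 + 19y^2.

D is the region 0 ≤ x ≤ 6, 0 ≤ y ≤ 3. Evaluating the double integral:

    ∬_D (19x^2 + 19y^2) dA = ∫_0^{6} ∫_0^{3} (19x^2 + 19y^2) dy dx.

Inner (y from 0 to 3): 57x^2 + 171.
Outer (x from 0 to 6): 5130.

Therefore ∮_C P dx + Q dy = 5130.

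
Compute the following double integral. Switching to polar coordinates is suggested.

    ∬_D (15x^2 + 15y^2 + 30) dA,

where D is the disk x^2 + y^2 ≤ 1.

The region D is 0 ≤ r ≤ 1, 0 ≤ θ ≤ 2π in polar coordinates, where x = r cos(θ), y = r sin(θ), and dA = r dr dθ.

Under the substitution, the integrand becomes 15r^2 + 30, so

    ∬_D (15x^2 + 15y^2 + 30) dA = ∫_{0}^{2π} ∫_{0}^{1} (15r^2 + 30) · r dr dθ.

Inner integral (in r): ∫_{0}^{1} (15r^2 + 30) · r dr = 75/4.

Outer integral (in θ): ∫_{0}^{2π} (75/4) dθ = 75π/2.

Therefore ∬_D (15x^2 + 15y^2 + 30) dA = 75π/2.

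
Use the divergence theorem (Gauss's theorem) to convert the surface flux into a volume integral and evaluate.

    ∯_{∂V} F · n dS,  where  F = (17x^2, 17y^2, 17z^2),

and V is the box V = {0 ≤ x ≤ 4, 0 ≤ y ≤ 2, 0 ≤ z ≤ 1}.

By the divergence theorem,

    ∯_{∂V} F · n dS = ∭_V (∇ · F) dV.

Compute the divergence:
    ∇ · F = ∂F_x/∂x + ∂F_y/∂y + ∂F_z/∂z = 34x + 34y + 34z.

V is a rectangular box, so dV = dx dy dz with 0 ≤ x ≤ 4, 0 ≤ y ≤ 2, 0 ≤ z ≤ 1.

Integrate (34x + 34y + 34z) over V as an iterated integral:

    ∭_V (∇·F) dV = ∫_0^{4} ∫_0^{2} ∫_0^{1} (34x + 34y + 34z) dz dy dx.

Inner (z from 0 to 1): 34x + 34y + 17.
Middle (y from 0 to 2): 68x + 102.
Outer (x from 0 to 4): 952.

Therefore ∯_{∂V} F · n dS = 952.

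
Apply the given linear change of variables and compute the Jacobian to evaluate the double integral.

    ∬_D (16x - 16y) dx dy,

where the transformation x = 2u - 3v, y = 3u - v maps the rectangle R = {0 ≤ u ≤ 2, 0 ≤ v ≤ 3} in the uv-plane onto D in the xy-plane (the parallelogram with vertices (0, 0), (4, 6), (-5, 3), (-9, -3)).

Compute the Jacobian determinant of (x, y) with respect to (u, v):

    ∂(x,y)/∂(u,v) = | 2  -3 | = (2)(-1) - (-3)(3) = 7.
                   | 3  -1 |

Its absolute value is |J| = 7 (the area scaling factor).

Substituting x = 2u - 3v, y = 3u - v into the integrand,

    16x - 16y → -16u - 32v,

so the integral becomes

    ∬_R (-16u - 32v) · |J| du dv = ∫_0^2 ∫_0^3 (-112u - 224v) dv du.

Inner (v): -336u - 1008.
Outer (u): -2688.

Therefore ∬_D (16x - 16y) dx dy = -2688.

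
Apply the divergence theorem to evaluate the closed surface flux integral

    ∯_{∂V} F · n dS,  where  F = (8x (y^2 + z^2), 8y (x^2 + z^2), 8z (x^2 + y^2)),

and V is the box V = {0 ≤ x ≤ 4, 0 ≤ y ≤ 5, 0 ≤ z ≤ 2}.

By the divergence theorem,

    ∯_{∂V} F · n dS = ∭_V (∇ · F) dV.

Compute the divergence:
    ∇ · F = ∂F_x/∂x + ∂F_y/∂y + ∂F_z/∂z = 8y^2 + 8z^2 + 8x^2 + 8z^2 + 8x^2 + 8y^2 = 16x^2 + 16y^2 + 16z^2.

V is a rectangular box, so dV = dx dy dz with 0 ≤ x ≤ 4, 0 ≤ y ≤ 5, 0 ≤ z ≤ 2.

Integrate (16x^2 + 16y^2 + 16z^2) over V as an iterated integral:

    ∭_V (∇·F) dV = ∫_0^{4} ∫_0^{5} ∫_0^{2} (16x^2 + 16y^2 + 16z^2) dz dy dx.

Inner (z from 0 to 2): 32x^2 + 32y^2 + 128/3.
Middle (y from 0 to 5): 160x^2 + 4640/3.
Outer (x from 0 to 4): 9600.

Therefore ∯_{∂V} F · n dS = 9600.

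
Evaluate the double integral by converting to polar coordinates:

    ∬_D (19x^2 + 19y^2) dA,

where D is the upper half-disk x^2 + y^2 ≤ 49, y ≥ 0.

The region D is 0 ≤ r ≤ 7, 0 ≤ θ ≤ π in polar coordinates, where x = r cos(θ), y = r sin(θ), and dA = r dr dθ.

Under the substitution, the integrand becomes 19r^2, so

    ∬_D (19x^2 + 19y^2) dA = ∫_{0}^{π} ∫_{0}^{7} (19r^2) · r dr dθ.

Inner integral (in r): ∫_{0}^{7} (19r^2) · r dr = 45619/4.

Outer integral (in θ): ∫_{0}^{π} (45619/4) dθ = 45619π/4.

Therefore ∬_D (19x^2 + 19y^2) dA = 45619π/4.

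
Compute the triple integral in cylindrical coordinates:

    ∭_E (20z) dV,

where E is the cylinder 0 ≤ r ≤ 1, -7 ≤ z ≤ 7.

In cylindrical coordinates, x = r cos(θ), y = r sin(θ), z = z, and dV = r dr dθ dz.

The integrand becomes 20z, so

    ∭_E (20z) dV = ∫_{0}^{2π} ∫_{0}^{1} ∫_{-7}^{7} (20z) · r dz dr dθ.

Inner (z): 0.
Middle (r from 0 to 1): 0.
Outer (θ): 0.

Therefore the triple integral equals 0.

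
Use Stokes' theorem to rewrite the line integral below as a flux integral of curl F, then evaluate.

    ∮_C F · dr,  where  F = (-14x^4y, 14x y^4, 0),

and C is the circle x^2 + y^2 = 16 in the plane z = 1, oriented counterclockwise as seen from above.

Let S be the flat disk x^2 + y^2 ≤ 16 in the plane z = 1, with upward unit normal n̂ = ẑ. By Stokes' theorem,

    ∮_C F · dr = ∬_S (∇ × F) · n̂ dS = ∬_D (curl F)_z dA,

where D is the disk x^2 + y^2 ≤ 16.

Compute the curl of F = (-14x^4y, 14x y^4, 0):
    (∇ × F)_x = ∂F_z/∂y - ∂F_y/∂z = 0,
    (∇ × F)_y = ∂F_x/∂z - ∂F_z/∂x = 0,
    (∇ × F)_z = ∂F_y/∂x - ∂F_x/∂y = 14x^4 + 14y^4.

On z = 1, (curl F)_z = 14x^4 + 14y^4.

Convert to polar (x = r cos θ, y = r sin θ, dA = r dr dθ); the integrand becomes 14r^4(sin(θ)^4 + cos(θ)^4), so

    ∬_D (curl F)_z dA = ∫_0^{2π} ∫_0^{4} (14r^4(sin(θ)^4 + cos(θ)^4)) · r dr dθ.

Inner (r from 0 to 4): 28672sin(θ)^4/3 + 28672cos(θ)^4/3.
Outer (θ from 0 to 2π): 14336π.

Therefore ∮_C F · dr = 14336π.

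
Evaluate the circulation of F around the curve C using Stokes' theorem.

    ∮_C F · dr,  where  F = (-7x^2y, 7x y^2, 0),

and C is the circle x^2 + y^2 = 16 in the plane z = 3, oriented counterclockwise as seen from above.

Let S be the flat disk x^2 + y^2 ≤ 16 in the plane z = 3, with upward unit normal n̂ = ẑ. By Stokes' theorem,

    ∮_C F · dr = ∬_S (∇ × F) · n̂ dS = ∬_D (curl F)_z dA,

where D is the disk x^2 + y^2 ≤ 16.

Compute the curl of F = (-7x^2y, 7x y^2, 0):
    (∇ × F)_x = ∂F_z/∂y - ∂F_y/∂z = 0,
    (∇ × F)_y = ∂F_x/∂z - ∂F_z/∂x = 0,
    (∇ × F)_z = ∂F_y/∂x - ∂F_x/∂y = 7x^2 + 7y^2.

On z = 3, (curl F)_z = 7x^2 + 7y^2.

Convert to polar (x = r cos θ, y = r sin θ, dA = r dr dθ); the integrand becomes 7r^2, so

    ∬_D (curl F)_z dA = ∫_0^{2π} ∫_0^{4} (7r^2) · r dr dθ.

Inner (r from 0 to 4): 448.
Outer (θ from 0 to 2π): 896π.

Therefore ∮_C F · dr = 896π.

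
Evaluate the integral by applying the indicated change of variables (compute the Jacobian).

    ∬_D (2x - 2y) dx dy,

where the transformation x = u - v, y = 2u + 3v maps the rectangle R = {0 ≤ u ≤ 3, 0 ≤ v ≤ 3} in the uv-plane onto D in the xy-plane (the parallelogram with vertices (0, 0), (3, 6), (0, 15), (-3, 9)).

Compute the Jacobian determinant of (x, y) with respect to (u, v):

    ∂(x,y)/∂(u,v) = | 1  -1 | = (1)(3) - (-1)(2) = 5.
                   | 2  3 |

Its absolute value is |J| = 5 (the area scaling factor).

Substituting x = u - v, y = 2u + 3v into the integrand,

    2x - 2y → -2u - 8v,

so the integral becomes

    ∬_R (-2u - 8v) · |J| du dv = ∫_0^3 ∫_0^3 (-10u - 40v) dv du.

Inner (v): -30u - 180.
Outer (u): -675.

Therefore ∬_D (2x - 2y) dx dy = -675.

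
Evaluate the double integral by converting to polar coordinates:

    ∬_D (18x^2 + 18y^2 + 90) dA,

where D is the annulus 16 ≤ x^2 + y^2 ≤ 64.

The region D is 4 ≤ r ≤ 8, 0 ≤ θ ≤ 2π in polar coordinates, where x = r cos(θ), y = r sin(θ), and dA = r dr dθ.

Under the substitution, the integrand becomes 18r^2 + 90, so

    ∬_D (18x^2 + 18y^2 + 90) dA = ∫_{0}^{2π} ∫_{4}^{8} (18r^2 + 90) · r dr dθ.

Inner integral (in r): ∫_{4}^{8} (18r^2 + 90) · r dr = 19440.

Outer integral (in θ): ∫_{0}^{2π} (19440) dθ = 38880π.

Therefore ∬_D (18x^2 + 18y^2 + 90) dA = 38880π.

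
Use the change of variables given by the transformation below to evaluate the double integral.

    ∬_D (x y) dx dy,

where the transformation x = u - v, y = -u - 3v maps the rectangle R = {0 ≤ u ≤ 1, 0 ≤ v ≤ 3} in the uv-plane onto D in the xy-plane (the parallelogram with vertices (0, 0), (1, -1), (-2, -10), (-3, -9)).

Compute the Jacobian determinant of (x, y) with respect to (u, v):

    ∂(x,y)/∂(u,v) = | 1  -1 | = (1)(-3) - (-1)(-1) = -4.
                   | -1  -3 |

Its absolute value is |J| = 4 (the area scaling factor).

Substituting x = u - v, y = -u - 3v into the integrand,

    x y → -u^2 - 2u v + 3v^2,

so the integral becomes

    ∬_R (-u^2 - 2u v + 3v^2) · |J| du dv = ∫_0^1 ∫_0^3 (-4u^2 - 8u v + 12v^2) dv du.

Inner (v): -12u^2 - 36u + 108.
Outer (u): 86.

Therefore ∬_D (x y) dx dy = 86.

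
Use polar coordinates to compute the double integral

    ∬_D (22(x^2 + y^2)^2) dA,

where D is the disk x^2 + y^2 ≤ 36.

The region D is 0 ≤ r ≤ 6, 0 ≤ θ ≤ 2π in polar coordinates, where x = r cos(θ), y = r sin(θ), and dA = r dr dθ.

Under the substitution, the integrand becomes 22r^4, so

    ∬_D (22(x^2 + y^2)^2) dA = ∫_{0}^{2π} ∫_{0}^{6} (22r^4) · r dr dθ.

Inner integral (in r): ∫_{0}^{6} (22r^4) · r dr = 171072.

Outer integral (in θ): ∫_{0}^{2π} (171072) dθ = 342144π.

Therefore ∬_D (22(x^2 + y^2)^2) dA = 342144π.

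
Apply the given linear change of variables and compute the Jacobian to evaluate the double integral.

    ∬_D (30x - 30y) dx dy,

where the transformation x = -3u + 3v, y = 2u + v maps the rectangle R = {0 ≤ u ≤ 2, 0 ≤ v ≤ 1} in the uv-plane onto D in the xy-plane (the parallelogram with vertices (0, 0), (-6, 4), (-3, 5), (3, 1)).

Compute the Jacobian determinant of (x, y) with respect to (u, v):

    ∂(x,y)/∂(u,v) = | -3  3 | = (-3)(1) - (3)(2) = -9.
                   | 2  1 |

Its absolute value is |J| = 9 (the area scaling factor).

Substituting x = -3u + 3v, y = 2u + v into the integrand,

    30x - 30y → -150u + 60v,

so the integral becomes

    ∬_R (-150u + 60v) · |J| du dv = ∫_0^2 ∫_0^1 (-1350u + 540v) dv du.

Inner (v): 270 - 1350u.
Outer (u): -2160.

Therefore ∬_D (30x - 30y) dx dy = -2160.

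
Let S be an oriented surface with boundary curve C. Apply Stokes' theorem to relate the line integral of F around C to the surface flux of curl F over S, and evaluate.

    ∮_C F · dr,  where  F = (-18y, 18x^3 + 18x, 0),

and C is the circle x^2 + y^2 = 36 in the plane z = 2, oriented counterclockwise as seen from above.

Let S be the flat disk x^2 + y^2 ≤ 36 in the plane z = 2, with upward unit normal n̂ = ẑ. By Stokes' theorem,

    ∮_C F · dr = ∬_S (∇ × F) · n̂ dS = ∬_D (curl F)_z dA,

where D is the disk x^2 + y^2 ≤ 36.

Compute the curl of F = (-18y, 18x^3 + 18x, 0):
    (∇ × F)_x = ∂F_z/∂y - ∂F_y/∂z = 0,
    (∇ × F)_y = ∂F_x/∂z - ∂F_z/∂x = 0,
    (∇ × F)_z = ∂F_y/∂x - ∂F_x/∂y = 54x^2 + 36.

On z = 2, (curl F)_z = 54x^2 + 36.

Convert to polar (x = r cos θ, y = r sin θ, dA = r dr dθ); the integrand becomes 54r^2cos(θ)^2 + 36, so

    ∬_D (curl F)_z dA = ∫_0^{2π} ∫_0^{6} (54r^2cos(θ)^2 + 36) · r dr dθ.

Inner (r from 0 to 6): 17496cos(θ)^2 + 648.
Outer (θ from 0 to 2π): 18792π.

Therefore ∮_C F · dr = 18792π.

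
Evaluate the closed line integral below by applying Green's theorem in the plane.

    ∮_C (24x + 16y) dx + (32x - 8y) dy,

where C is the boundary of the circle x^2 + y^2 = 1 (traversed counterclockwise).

Green's theorem converts the closed line integral into a double integral over the enclosed region D:

    ∮_C P dx + Q dy = ∬_D (∂Q/∂x - ∂P/∂y) dA.

Here P = 24x + 16y, Q = 32x - 8y, so

    ∂Q/∂x = 32,    ∂P/∂y = 16,
    ∂Q/∂x - ∂P/∂y = 16.

D is the region x^2 + y^2 ≤ 1. Evaluating the double integral:

In polar coordinates (x = r cos θ, y = r sin θ, dA = r dr dθ) the integrand becomes 16, so

    ∬_D (16) dA = ∫_0^{2π} ∫_0^{1} (16) · r dr dθ.

Inner (r from 0 to 1): 8.
Outer (θ from 0 to 2π): 16π.

Therefore ∮_C P dx + Q dy = 16π.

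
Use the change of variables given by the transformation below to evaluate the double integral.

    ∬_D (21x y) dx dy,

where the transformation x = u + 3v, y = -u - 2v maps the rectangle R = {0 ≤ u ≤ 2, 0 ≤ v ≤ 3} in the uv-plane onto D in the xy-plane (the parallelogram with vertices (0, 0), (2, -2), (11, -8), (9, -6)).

Compute the Jacobian determinant of (x, y) with respect to (u, v):

    ∂(x,y)/∂(u,v) = | 1  3 | = (1)(-2) - (3)(-1) = 1.
                   | -1  -2 |

Its absolute value is |J| = 1 (the area scaling factor).

Substituting x = u + 3v, y = -u - 2v into the integrand,

    21x y → -21u^2 - 105u v - 126v^2,

so the integral becomes

    ∬_R (-21u^2 - 105u v - 126v^2) · |J| du dv = ∫_0^2 ∫_0^3 (-21u^2 - 105u v - 126v^2) dv du.

Inner (v): -63u^2 - 945u/2 - 1134.
Outer (u): -3381.

Therefore ∬_D (21x y) dx dy = -3381.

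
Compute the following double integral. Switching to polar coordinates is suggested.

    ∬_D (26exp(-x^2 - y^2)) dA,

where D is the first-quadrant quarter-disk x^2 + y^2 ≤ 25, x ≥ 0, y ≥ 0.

The region D is 0 ≤ r ≤ 5, 0 ≤ θ ≤ π/2 in polar coordinates, where x = r cos(θ), y = r sin(θ), and dA = r dr dθ.

Under the substitution, the integrand becomes 26exp(-r^2), so

    ∬_D (26exp(-x^2 - y^2)) dA = ∫_{0}^{π/2} ∫_{0}^{5} (26exp(-r^2)) · r dr dθ.

Inner integral (in r): ∫_{0}^{5} (26exp(-r^2)) · r dr = 13 - 13exp(-25).

Outer integral (in θ): ∫_{0}^{π/2} (13 - 13exp(-25)) dθ = -13π (1 - exp(25))exp(-25)/2.

Therefore ∬_D (26exp(-x^2 - y^2)) dA = -13π (1 - exp(25))exp(-25)/2.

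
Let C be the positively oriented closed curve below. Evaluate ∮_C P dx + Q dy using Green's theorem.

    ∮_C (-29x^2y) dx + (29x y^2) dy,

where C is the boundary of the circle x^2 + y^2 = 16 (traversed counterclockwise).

Green's theorem converts the closed line integral into a double integral over the enclosed region D:

    ∮_C P dx + Q dy = ∬_D (∂Q/∂x - ∂P/∂y) dA.

Here P = -29x^2y, Q = 29x y^2, so

    ∂Q/∂x = 29y^2,    ∂P/∂y = -29x^2,
    ∂Q/∂x - ∂P/∂y = 29x^2 + 29y^2.

D is the region x^2 + y^2 ≤ 16. Evaluating the double integral:

In polar coordinates (x = r cos θ, y = r sin θ, dA = r dr dθ) the integrand becomes 29r^2, so

    ∬_D (29x^2 + 29y^2) dA = ∫_0^{2π} ∫_0^{4} (29r^2) · r dr dθ.

Inner (r from 0 to 4): 1856.
Outer (θ from 0 to 2π): 3712π.

Therefore ∮_C P dx + Q dy = 3712π.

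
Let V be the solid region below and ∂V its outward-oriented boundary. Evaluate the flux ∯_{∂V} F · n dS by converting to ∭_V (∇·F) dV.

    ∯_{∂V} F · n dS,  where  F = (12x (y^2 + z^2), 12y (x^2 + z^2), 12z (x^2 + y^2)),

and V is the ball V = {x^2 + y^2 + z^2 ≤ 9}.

By the divergence theorem,

    ∯_{∂V} F · n dS = ∭_V (∇ · F) dV.

Compute the divergence:
    ∇ · F = ∂F_x/∂x + ∂F_y/∂y + ∂F_z/∂z = 12y^2 + 12z^2 + 12x^2 + 12z^2 + 12x^2 + 12y^2 = 24x^2 + 24y^2 + 24z^2.

In spherical coordinates, x = ρ sin(φ) cos(θ), y = ρ sin(φ) sin(θ), z = ρ cos(φ), dV = ρ^2 sin(φ) dρ dφ dθ, with 0 ≤ ρ ≤ 3, 0 ≤ φ ≤ π, 0 ≤ θ ≤ 2π.

The integrand, after substitution and multiplying by the volume element, becomes (24ρ^2) · ρ^2 sin(φ), so

    ∭_V (∇·F) dV = ∫_0^{2π} ∫_0^{π} ∫_0^{3} (24ρ^2) · ρ^2 sin(φ) dρ dφ dθ.

Inner (ρ from 0 to 3): 5832sin(φ)/5.
Middle (φ from 0 to π): 11664/5.
Outer (θ from 0 to 2π): 23328π/5.

Therefore ∯_{∂V} F · n dS = 23328π/5.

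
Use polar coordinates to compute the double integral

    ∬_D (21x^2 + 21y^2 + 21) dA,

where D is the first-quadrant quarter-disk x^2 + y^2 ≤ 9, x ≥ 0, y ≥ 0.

The region D is 0 ≤ r ≤ 3, 0 ≤ θ ≤ π/2 in polar coordinates, where x = r cos(θ), y = r sin(θ), and dA = r dr dθ.

Under the substitution, the integrand becomes 21r^2 + 21, so

    ∬_D (21x^2 + 21y^2 + 21) dA = ∫_{0}^{π/2} ∫_{0}^{3} (21r^2 + 21) · r dr dθ.

Inner integral (in r): ∫_{0}^{3} (21r^2 + 21) · r dr = 2079/4.

Outer integral (in θ): ∫_{0}^{π/2} (2079/4) dθ = 2079π/8.

Therefore ∬_D (21x^2 + 21y^2 + 21) dA = 2079π/8.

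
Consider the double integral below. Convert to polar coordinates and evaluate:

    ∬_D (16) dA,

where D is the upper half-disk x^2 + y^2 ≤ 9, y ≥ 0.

The region D is 0 ≤ r ≤ 3, 0 ≤ θ ≤ π in polar coordinates, where x = r cos(θ), y = r sin(θ), and dA = r dr dθ.

Under the substitution, the integrand becomes 16, so

    ∬_D (16) dA = ∫_{0}^{π} ∫_{0}^{3} (16) · r dr dθ.

Inner integral (in r): ∫_{0}^{3} (16) · r dr = 72.

Outer integral (in θ): ∫_{0}^{π} (72) dθ = 72π.

Therefore ∬_D (16) dA = 72π.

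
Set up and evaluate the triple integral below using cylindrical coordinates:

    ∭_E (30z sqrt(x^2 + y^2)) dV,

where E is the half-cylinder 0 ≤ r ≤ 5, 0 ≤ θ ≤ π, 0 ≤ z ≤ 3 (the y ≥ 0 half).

In cylindrical coordinates, x = r cos(θ), y = r sin(θ), z = z, and dV = r dr dθ dz.

The integrand becomes 30r z, so

    ∭_E (30z sqrt(x^2 + y^2)) dV = ∫_{0}^{π} ∫_{0}^{5} ∫_{0}^{3} (30r z) · r dz dr dθ.

Inner (z): 135r^2.
Middle (r from 0 to 5): 5625.
Outer (θ): 5625π.

Therefore the triple integral equals 5625π.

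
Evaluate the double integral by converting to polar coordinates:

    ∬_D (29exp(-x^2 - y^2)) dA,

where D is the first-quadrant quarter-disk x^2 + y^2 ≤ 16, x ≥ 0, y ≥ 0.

The region D is 0 ≤ r ≤ 4, 0 ≤ θ ≤ π/2 in polar coordinates, where x = r cos(θ), y = r sin(θ), and dA = r dr dθ.

Under the substitution, the integrand becomes 29exp(-r^2), so

    ∬_D (29exp(-x^2 - y^2)) dA = ∫_{0}^{π/2} ∫_{0}^{4} (29exp(-r^2)) · r dr dθ.

Inner integral (in r): ∫_{0}^{4} (29exp(-r^2)) · r dr = 29/2 - 29exp(-16)/2.

Outer integral (in θ): ∫_{0}^{π/2} (29/2 - 29exp(-16)/2) dθ = -29π (1 - exp(16))exp(-16)/4.

Therefore ∬_D (29exp(-x^2 - y^2)) dA = -29π (1 - exp(16))exp(-16)/4.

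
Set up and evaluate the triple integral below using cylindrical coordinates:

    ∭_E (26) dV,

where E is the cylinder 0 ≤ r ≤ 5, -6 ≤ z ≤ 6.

In cylindrical coordinates, x = r cos(θ), y = r sin(θ), z = z, and dV = r dr dθ dz.

The integrand becomes 26, so

    ∭_E (26) dV = ∫_{0}^{2π} ∫_{0}^{5} ∫_{-6}^{6} (26) · r dz dr dθ.

Inner (z): 312r.
Middle (r from 0 to 5): 3900.
Outer (θ): 7800π.

Therefore the triple integral equals 7800π.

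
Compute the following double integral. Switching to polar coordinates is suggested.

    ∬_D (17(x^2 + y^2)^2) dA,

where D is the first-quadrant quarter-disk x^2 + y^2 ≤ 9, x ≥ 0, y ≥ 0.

The region D is 0 ≤ r ≤ 3, 0 ≤ θ ≤ π/2 in polar coordinates, where x = r cos(θ), y = r sin(θ), and dA = r dr dθ.

Under the substitution, the integrand becomes 17r^4, so

    ∬_D (17(x^2 + y^2)^2) dA = ∫_{0}^{π/2} ∫_{0}^{3} (17r^4) · r dr dθ.

Inner integral (in r): ∫_{0}^{3} (17r^4) · r dr = 4131/2.

Outer integral (in θ): ∫_{0}^{π/2} (4131/2) dθ = 4131π/4.

Therefore ∬_D (17(x^2 + y^2)^2) dA = 4131π/4.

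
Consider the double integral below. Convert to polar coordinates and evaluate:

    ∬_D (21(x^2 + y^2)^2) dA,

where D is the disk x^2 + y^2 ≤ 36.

The region D is 0 ≤ r ≤ 6, 0 ≤ θ ≤ 2π in polar coordinates, where x = r cos(θ), y = r sin(θ), and dA = r dr dθ.

Under the substitution, the integrand becomes 21r^4, so

    ∬_D (21(x^2 + y^2)^2) dA = ∫_{0}^{2π} ∫_{0}^{6} (21r^4) · r dr dθ.

Inner integral (in r): ∫_{0}^{6} (21r^4) · r dr = 163296.

Outer integral (in θ): ∫_{0}^{2π} (163296) dθ = 326592π.

Therefore ∬_D (21(x^2 + y^2)^2) dA = 326592π.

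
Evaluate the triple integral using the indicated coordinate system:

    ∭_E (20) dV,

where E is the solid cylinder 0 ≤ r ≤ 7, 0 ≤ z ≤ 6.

In cylindrical coordinates, x = r cos(θ), y = r sin(θ), z = z, and dV = r dr dθ dz.

The integrand becomes 20, so

    ∭_E (20) dV = ∫_{0}^{2π} ∫_{0}^{7} ∫_{0}^{6} (20) · r dz dr dθ.

Inner (z): 120r.
Middle (r from 0 to 7): 2940.
Outer (θ): 5880π.

Therefore the triple integral equals 5880π.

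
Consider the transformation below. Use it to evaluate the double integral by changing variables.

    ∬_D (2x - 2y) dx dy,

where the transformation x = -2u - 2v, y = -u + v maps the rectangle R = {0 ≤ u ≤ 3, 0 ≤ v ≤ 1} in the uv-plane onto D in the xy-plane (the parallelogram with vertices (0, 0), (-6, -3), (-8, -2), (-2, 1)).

Compute the Jacobian determinant of (x, y) with respect to (u, v):

    ∂(x,y)/∂(u,v) = | -2  -2 | = (-2)(1) - (-2)(-1) = -4.
                   | -1  1 |

Its absolute value is |J| = 4 (the area scaling factor).

Substituting x = -2u - 2v, y = -u + v into the integrand,

    2x - 2y → -2u - 6v,

so the integral becomes

    ∬_R (-2u - 6v) · |J| du dv = ∫_0^3 ∫_0^1 (-8u - 24v) dv du.

Inner (v): -8u - 12.
Outer (u): -72.

Therefore ∬_D (2x - 2y) dx dy = -72.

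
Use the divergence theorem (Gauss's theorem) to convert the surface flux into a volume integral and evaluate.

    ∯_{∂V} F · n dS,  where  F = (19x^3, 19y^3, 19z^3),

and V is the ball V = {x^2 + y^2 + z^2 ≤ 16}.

By the divergence theorem,

    ∯_{∂V} F · n dS = ∭_V (∇ · F) dV.

Compute the divergence:
    ∇ · F = ∂F_x/∂x + ∂F_y/∂y + ∂F_z/∂z = 57x^2 + 57y^2 + 57z^2.

In spherical coordinates, x = ρ sin(φ) cos(θ), y = ρ sin(φ) sin(θ), z = ρ cos(φ), dV = ρ^2 sin(φ) dρ dφ dθ, with 0 ≤ ρ ≤ 4, 0 ≤ φ ≤ π, 0 ≤ θ ≤ 2π.

The integrand, after substitution and multiplying by the volume element, becomes (57ρ^2) · ρ^2 sin(φ), so

    ∭_V (∇·F) dV = ∫_0^{2π} ∫_0^{π} ∫_0^{4} (57ρ^2) · ρ^2 sin(φ) dρ dφ dθ.

Inner (ρ from 0 to 4): 58368sin(φ)/5.
Middle (φ from 0 to π): 116736/5.
Outer (θ from 0 to 2π): 233472π/5.

Therefore ∯_{∂V} F · n dS = 233472π/5.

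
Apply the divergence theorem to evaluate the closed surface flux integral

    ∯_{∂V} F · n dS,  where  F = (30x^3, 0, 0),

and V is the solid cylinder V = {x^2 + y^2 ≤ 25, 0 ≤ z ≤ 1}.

By the divergence theorem,

    ∯_{∂V} F · n dS = ∭_V (∇ · F) dV.

Compute the divergence:
    ∇ · F = ∂F_x/∂x + ∂F_y/∂y + ∂F_z/∂z = 90x^2 + 0 + 0 = 90x^2.

In cylindrical coordinates, x = r cos(θ), y = r sin(θ), z = z, dV = r dr dθ dz, with 0 ≤ r ≤ 5, 0 ≤ θ ≤ 2π, 0 ≤ z ≤ 1.

The integrand, after substitution and multiplying by the volume element, becomes (90r^2cos(θ)^2) · r, so

    ∭_V (∇·F) dV = ∫_0^{2π} ∫_0^{5} ∫_0^{1} (90r^2cos(θ)^2) · r dz dr dθ.

Inner (z from 0 to 1): 90r^3cos(θ)^2.
Middle (r from 0 to 5): 28125cos(θ)^2/2.
Outer (θ from 0 to 2π): 28125π/2.

Therefore ∯_{∂V} F · n dS = 28125π/2.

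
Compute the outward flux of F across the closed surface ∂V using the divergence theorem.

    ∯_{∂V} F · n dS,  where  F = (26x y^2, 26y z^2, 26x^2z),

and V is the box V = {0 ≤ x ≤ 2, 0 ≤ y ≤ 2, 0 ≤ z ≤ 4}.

By the divergence theorem,

    ∯_{∂V} F · n dS = ∭_V (∇ · F) dV.

Compute the divergence:
    ∇ · F = ∂F_x/∂x + ∂F_y/∂y + ∂F_z/∂z = 26y^2 + 26z^2 + 26x^2 = 26x^2 + 26y^2 + 26z^2.

V is a rectangular box, so dV = dx dy dz with 0 ≤ x ≤ 2, 0 ≤ y ≤ 2, 0 ≤ z ≤ 4.

Integrate (26x^2 + 26y^2 + 26z^2) over V as an iterated integral:

    ∭_V (∇·F) dV = ∫_0^{2} ∫_0^{2} ∫_0^{4} (26x^2 + 26y^2 + 26z^2) dz dy dx.

Inner (z from 0 to 4): 104x^2 + 104y^2 + 1664/3.
Middle (y from 0 to 2): 208x^2 + 4160/3.
Outer (x from 0 to 2): 3328.

Therefore ∯_{∂V} F · n dS = 3328.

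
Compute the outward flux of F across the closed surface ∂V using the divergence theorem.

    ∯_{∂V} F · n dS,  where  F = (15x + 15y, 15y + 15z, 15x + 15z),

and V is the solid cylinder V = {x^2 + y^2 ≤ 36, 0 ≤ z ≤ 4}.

By the divergence theorem,

    ∯_{∂V} F · n dS = ∭_V (∇ · F) dV.

Compute the divergence:
    ∇ · F = ∂F_x/∂x + ∂F_y/∂y + ∂F_z/∂z = 15 + 15 + 15 = 45.

In cylindrical coordinates, x = r cos(θ), y = r sin(θ), z = z, dV = r dr dθ dz, with 0 ≤ r ≤ 6, 0 ≤ θ ≤ 2π, 0 ≤ z ≤ 4.

The integrand, after substitution and multiplying by the volume element, becomes (45) · r, so

    ∭_V (∇·F) dV = ∫_0^{2π} ∫_0^{6} ∫_0^{4} (45) · r dz dr dθ.

Inner (z from 0 to 4): 180r.
Middle (r from 0 to 6): 3240.
Outer (θ from 0 to 2π): 6480π.

Therefore ∯_{∂V} F · n dS = 6480π.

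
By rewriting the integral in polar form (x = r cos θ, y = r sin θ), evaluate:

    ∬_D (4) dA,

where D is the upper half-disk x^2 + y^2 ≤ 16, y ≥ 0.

The region D is 0 ≤ r ≤ 4, 0 ≤ θ ≤ π in polar coordinates, where x = r cos(θ), y = r sin(θ), and dA = r dr dθ.

Under the substitution, the integrand becomes 4, so

    ∬_D (4) dA = ∫_{0}^{π} ∫_{0}^{4} (4) · r dr dθ.

Inner integral (in r): ∫_{0}^{4} (4) · r dr = 32.

Outer integral (in θ): ∫_{0}^{π} (32) dθ = 32π.

Therefore ∬_D (4) dA = 32π.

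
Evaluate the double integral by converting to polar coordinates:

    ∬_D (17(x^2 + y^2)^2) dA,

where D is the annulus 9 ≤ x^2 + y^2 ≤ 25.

The region D is 3 ≤ r ≤ 5, 0 ≤ θ ≤ 2π in polar coordinates, where x = r cos(θ), y = r sin(θ), and dA = r dr dθ.

Under the substitution, the integrand becomes 17r^4, so

    ∬_D (17(x^2 + y^2)^2) dA = ∫_{0}^{2π} ∫_{3}^{5} (17r^4) · r dr dθ.

Inner integral (in r): ∫_{3}^{5} (17r^4) · r dr = 126616/3.

Outer integral (in θ): ∫_{0}^{2π} (126616/3) dθ = 253232π/3.

Therefore ∬_D (17(x^2 + y^2)^2) dA = 253232π/3.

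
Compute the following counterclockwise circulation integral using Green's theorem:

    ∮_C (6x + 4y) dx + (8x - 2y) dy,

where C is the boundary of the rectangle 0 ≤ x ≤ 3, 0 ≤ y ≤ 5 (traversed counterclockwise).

Green's theorem converts the closed line integral into a double integral over the enclosed region D:

    ∮_C P dx + Q dy = ∬_D (∂Q/∂x - ∂P/∂y) dA.

Here P = 6x + 4y, Q = 8x - 2y, so

    ∂Q/∂x = 8,    ∂P/∂y = 4,
    ∂Q/∂x - ∂P/∂y = 4.

D is the region 0 ≤ x ≤ 3, 0 ≤ y ≤ 5. Evaluating the double integral:

    ∬_D (4) dA = ∫_0^{3} ∫_0^{5} (4) dy dx.

Inner (y from 0 to 5): 20.
Outer (x from 0 to 3): 60.

Therefore ∮_C P dx + Q dy = 60.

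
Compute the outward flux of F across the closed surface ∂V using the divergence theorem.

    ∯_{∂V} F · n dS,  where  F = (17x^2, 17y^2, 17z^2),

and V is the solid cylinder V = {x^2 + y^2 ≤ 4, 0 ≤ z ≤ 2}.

By the divergence theorem,

    ∯_{∂V} F · n dS = ∭_V (∇ · F) dV.

Compute the divergence:
    ∇ · F = ∂F_x/∂x + ∂F_y/∂y + ∂F_z/∂z = 34x + 34y + 34z.

In cylindrical coordinates, x = r cos(θ), y = r sin(θ), z = z, dV = r dr dθ dz, with 0 ≤ r ≤ 2, 0 ≤ θ ≤ 2π, 0 ≤ z ≤ 2.

The integrand, after substitution and multiplying by the volume element, becomes (34sqrt(2)r sin(θ + π/4) + 34z) · r, so

    ∭_V (∇·F) dV = ∫_0^{2π} ∫_0^{2} ∫_0^{2} (34sqrt(2)r sin(θ + π/4) + 34z) · r dz dr dθ.

Inner (z from 0 to 2): 68r (sqrt(2)r sin(θ + π/4) + 1).
Middle (r from 0 to 2): 544sqrt(2)sin(θ + π/4)/3 + 136.
Outer (θ from 0 to 2π): 272π.

Therefore ∯_{∂V} F · n dS = 272π.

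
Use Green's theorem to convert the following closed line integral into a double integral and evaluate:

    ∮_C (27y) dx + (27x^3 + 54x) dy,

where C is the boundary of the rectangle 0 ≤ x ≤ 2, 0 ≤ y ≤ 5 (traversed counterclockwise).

Green's theorem converts the closed line integral into a double integral over the enclosed region D:

    ∮_C P dx + Q dy = ∬_D (∂Q/∂x - ∂P/∂y) dA.

Here P = 27y, Q = 27x^3 + 54x, so

    ∂Q/∂x = 81x^2 + 54,    ∂P/∂y = 27,
    ∂Q/∂x - ∂P/∂y = 81x^2 + 27.

D is the region 0 ≤ x ≤ 2, 0 ≤ y ≤ 5. Evaluating the double integral:

    ∬_D (81x^2 + 27) dA = ∫_0^{2} ∫_0^{5} (81x^2 + 27) dy dx.

Inner (y from 0 to 5): 405x^2 + 135.
Outer (x from 0 to 2): 1350.

Therefore ∮_C P dx + Q dy = 1350.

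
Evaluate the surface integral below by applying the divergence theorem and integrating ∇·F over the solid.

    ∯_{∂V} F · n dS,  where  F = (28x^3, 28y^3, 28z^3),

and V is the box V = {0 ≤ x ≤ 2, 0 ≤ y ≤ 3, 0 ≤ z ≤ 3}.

By the divergence theorem,

    ∯_{∂V} F · n dS = ∭_V (∇ · F) dV.

Compute the divergence:
    ∇ · F = ∂F_x/∂x + ∂F_y/∂y + ∂F_z/∂z = 84x^2 + 84y^2 + 84z^2.

V is a rectangular box, so dV = dx dy dz with 0 ≤ x ≤ 2, 0 ≤ y ≤ 3, 0 ≤ z ≤ 3.

Integrate (84x^2 + 84y^2 + 84z^2) over V as an iterated integral:

    ∭_V (∇·F) dV = ∫_0^{2} ∫_0^{3} ∫_0^{3} (84x^2 + 84y^2 + 84z^2) dz dy dx.

Inner (z from 0 to 3): 252x^2 + 252y^2 + 756.
Middle (y from 0 to 3): 756x^2 + 4536.
Outer (x from 0 to 2): 11088.

Therefore ∯_{∂V} F · n dS = 11088.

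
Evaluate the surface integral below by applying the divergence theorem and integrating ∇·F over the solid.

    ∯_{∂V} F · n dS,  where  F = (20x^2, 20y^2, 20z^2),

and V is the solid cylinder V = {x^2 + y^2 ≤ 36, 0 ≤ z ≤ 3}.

By the divergence theorem,

    ∯_{∂V} F · n dS = ∭_V (∇ · F) dV.

Compute the divergence:
    ∇ · F = ∂F_x/∂x + ∂F_y/∂y + ∂F_z/∂z = 40x + 40y + 40z.

In cylindrical coordinates, x = r cos(θ), y = r sin(θ), z = z, dV = r dr dθ dz, with 0 ≤ r ≤ 6, 0 ≤ θ ≤ 2π, 0 ≤ z ≤ 3.

The integrand, after substitution and multiplying by the volume element, becomes (40sqrt(2)r sin(θ + π/4) + 40z) · r, so

    ∭_V (∇·F) dV = ∫_0^{2π} ∫_0^{6} ∫_0^{3} (40sqrt(2)r sin(θ + π/4) + 40z) · r dz dr dθ.

Inner (z from 0 to 3): 60r (2sqrt(2)r sin(θ + π/4) + 3).
Middle (r from 0 to 6): 8640sqrt(2)sin(θ + π/4) + 3240.
Outer (θ from 0 to 2π): 6480π.

Therefore ∯_{∂V} F · n dS = 6480π.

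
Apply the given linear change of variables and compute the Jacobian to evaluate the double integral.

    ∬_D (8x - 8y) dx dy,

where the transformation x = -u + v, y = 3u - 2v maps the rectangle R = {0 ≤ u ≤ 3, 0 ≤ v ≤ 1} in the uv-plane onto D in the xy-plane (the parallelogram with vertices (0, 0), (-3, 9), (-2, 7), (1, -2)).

Compute the Jacobian determinant of (x, y) with respect to (u, v):

    ∂(x,y)/∂(u,v) = | -1  1 | = (-1)(-2) - (1)(3) = -1.
                   | 3  -2 |

Its absolute value is |J| = 1 (the area scaling factor).

Substituting x = -u + v, y = 3u - 2v into the integrand,

    8x - 8y → -32u + 24v,

so the integral becomes

    ∬_R (-32u + 24v) · |J| du dv = ∫_0^3 ∫_0^1 (-32u + 24v) dv du.

Inner (v): 12 - 32u.
Outer (u): -108.

Therefore ∬_D (8x - 8y) dx dy = -108.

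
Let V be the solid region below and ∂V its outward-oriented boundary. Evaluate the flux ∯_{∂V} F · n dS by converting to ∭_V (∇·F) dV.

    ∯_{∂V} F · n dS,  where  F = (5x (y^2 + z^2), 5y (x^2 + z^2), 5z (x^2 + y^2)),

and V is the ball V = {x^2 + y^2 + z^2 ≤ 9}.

By the divergence theorem,

    ∯_{∂V} F · n dS = ∭_V (∇ · F) dV.

Compute the divergence:
    ∇ · F = ∂F_x/∂x + ∂F_y/∂y + ∂F_z/∂z = 5y^2 + 5z^2 + 5x^2 + 5z^2 + 5x^2 + 5y^2 = 10x^2 + 10y^2 + 10z^2.

In spherical coordinates, x = ρ sin(φ) cos(θ), y = ρ sin(φ) sin(θ), z = ρ cos(φ), dV = ρ^2 sin(φ) dρ dφ dθ, with 0 ≤ ρ ≤ 3, 0 ≤ φ ≤ π, 0 ≤ θ ≤ 2π.

The integrand, after substitution and multiplying by the volume element, becomes (10ρ^2) · ρ^2 sin(φ), so

    ∭_V (∇·F) dV = ∫_0^{2π} ∫_0^{π} ∫_0^{3} (10ρ^2) · ρ^2 sin(φ) dρ dφ dθ.

Inner (ρ from 0 to 3): 486sin(φ).
Middle (φ from 0 to π): 972.
Outer (θ from 0 to 2π): 1944π.

Therefore ∯_{∂V} F · n dS = 1944π.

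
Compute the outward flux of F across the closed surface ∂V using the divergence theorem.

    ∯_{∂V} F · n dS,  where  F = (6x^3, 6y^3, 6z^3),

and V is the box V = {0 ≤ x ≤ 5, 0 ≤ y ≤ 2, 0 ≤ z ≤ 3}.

By the divergence theorem,

    ∯_{∂V} F · n dS = ∭_V (∇ · F) dV.

Compute the divergence:
    ∇ · F = ∂F_x/∂x + ∂F_y/∂y + ∂F_z/∂z = 18x^2 + 18y^2 + 18z^2.

V is a rectangular box, so dV = dx dy dz with 0 ≤ x ≤ 5, 0 ≤ y ≤ 2, 0 ≤ z ≤ 3.

Integrate (18x^2 + 18y^2 + 18z^2) over V as an iterated integral:

    ∭_V (∇·F) dV = ∫_0^{5} ∫_0^{2} ∫_0^{3} (18x^2 + 18y^2 + 18z^2) dz dy dx.

Inner (z from 0 to 3): 54x^2 + 54y^2 + 162.
Middle (y from 0 to 2): 108x^2 + 468.
Outer (x from 0 to 5): 6840.

Therefore ∯_{∂V} F · n dS = 6840.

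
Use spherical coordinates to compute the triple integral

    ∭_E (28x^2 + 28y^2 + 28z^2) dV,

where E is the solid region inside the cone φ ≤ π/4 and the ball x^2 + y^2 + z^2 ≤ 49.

In spherical coordinates, x = ρ sin(φ) cos(θ), y = ρ sin(φ) sin(θ), z = ρ cos(φ), and dV = ρ^2 sin(φ) dρ dφ dθ.

The integrand becomes 28ρ^2, so

    ∭_E (28x^2 + 28y^2 + 28z^2) dV = ∫_{0}^{2π} ∫_{0}^{π/4} ∫_{0}^{7} (28ρ^2) · ρ^2 sin(φ) dρ dφ dθ.

Inner (ρ): 470596sin(φ)/5.
Middle (φ): 470596/5 - 235298sqrt(2)/5.
Outer (θ): 470596π (2 - sqrt(2))/5.

Therefore the triple integral equals 470596π (2 - sqrt(2))/5.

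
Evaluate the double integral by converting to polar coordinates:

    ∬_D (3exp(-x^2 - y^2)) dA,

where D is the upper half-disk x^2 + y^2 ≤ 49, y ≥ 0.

The region D is 0 ≤ r ≤ 7, 0 ≤ θ ≤ π in polar coordinates, where x = r cos(θ), y = r sin(θ), and dA = r dr dθ.

Under the substitution, the integrand becomes 3exp(-r^2), so

    ∬_D (3exp(-x^2 - y^2)) dA = ∫_{0}^{π} ∫_{0}^{7} (3exp(-r^2)) · r dr dθ.

Inner integral (in r): ∫_{0}^{7} (3exp(-r^2)) · r dr = 3/2 - 3exp(-49)/2.

Outer integral (in θ): ∫_{0}^{π} (3/2 - 3exp(-49)/2) dθ = -3π (1 - exp(49))exp(-49)/2.

Therefore ∬_D (3exp(-x^2 - y^2)) dA = -3π (1 - exp(49))exp(-49)/2.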